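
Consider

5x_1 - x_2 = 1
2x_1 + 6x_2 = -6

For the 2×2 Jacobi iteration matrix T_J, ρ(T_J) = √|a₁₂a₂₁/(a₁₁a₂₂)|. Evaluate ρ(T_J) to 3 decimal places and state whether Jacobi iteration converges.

0.258

a₁₂a₂₁/(a₁₁a₂₂) = (-1)·(2) / ((5)·(6)) = -0.066667
ρ = √|-0.066667| = √0.066667 = 0.258
ρ < 1, so Jacobi converges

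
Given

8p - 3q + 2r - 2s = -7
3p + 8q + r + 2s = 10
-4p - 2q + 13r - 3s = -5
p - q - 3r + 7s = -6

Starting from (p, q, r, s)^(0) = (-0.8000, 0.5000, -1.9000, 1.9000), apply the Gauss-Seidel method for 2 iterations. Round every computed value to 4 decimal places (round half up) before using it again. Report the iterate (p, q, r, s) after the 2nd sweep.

Iteration 1:
  p = (-7 - (-3)·0.5000 - (2)·-1.9000 - (-2)·1.9000) / (8) = 0.2625
  q = (10 - (3)·0.2625 - (1)·-1.9000 - (2)·1.9000) / (8) = 0.9141
  r = (-5 - (-4)·0.2625 - (-2)·0.9141 - (-3)·1.9000) / (13) = 0.2752
  s = (-6 - (1)·0.2625 - (-1)·0.9141 - (-3)·0.2752) / (7) = -0.6461
Iteration 2:
  p = (-7 - (-3)·0.9141 - (2)·0.2752 - (-2)·-0.6461) / (8) = -0.7625
  q = (10 - (3)·-0.7625 - (1)·0.2752 - (2)·-0.6461) / (8) = 1.6631
  r = (-5 - (-4)·-0.7625 - (-2)·1.6631 - (-3)·-0.6461) / (13) = -0.5125
  s = (-6 - (1)·-0.7625 - (-1)·1.6631 - (-3)·-0.5125) / (7) = -0.7303

(-0.7625, 1.6631, -0.5125, -0.7303)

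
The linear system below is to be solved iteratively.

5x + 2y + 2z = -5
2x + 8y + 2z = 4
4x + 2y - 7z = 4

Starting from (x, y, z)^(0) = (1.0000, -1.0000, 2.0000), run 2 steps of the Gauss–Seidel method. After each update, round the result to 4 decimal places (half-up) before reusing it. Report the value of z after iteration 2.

Iteration 1:
  x = (-5 - (2)·-1.0000 - (2)·2.0000) / (5) = -1.4000
  y = (4 - (2)·-1.4000 - (2)·2.0000) / (8) = 0.3500
  z = (4 - (4)·-1.4000 - (2)·0.3500) / (-7) = -1.2714
Iteration 2:
  x = (-5 - (2)·0.3500 - (2)·-1.2714) / (5) = -0.6314
  y = (4 - (2)·-0.6314 - (2)·-1.2714) / (8) = 0.9757
  z = (4 - (4)·-0.6314 - (2)·0.9757) / (-7) = -0.6535

-0.6535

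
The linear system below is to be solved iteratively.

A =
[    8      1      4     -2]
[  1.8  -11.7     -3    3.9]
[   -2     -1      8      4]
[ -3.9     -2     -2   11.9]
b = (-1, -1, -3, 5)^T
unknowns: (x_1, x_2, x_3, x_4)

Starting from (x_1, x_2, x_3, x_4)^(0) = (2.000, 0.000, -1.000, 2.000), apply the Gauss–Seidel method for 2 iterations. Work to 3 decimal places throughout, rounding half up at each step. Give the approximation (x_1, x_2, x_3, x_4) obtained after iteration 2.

Iteration 1:
  x_1 = (-1 - (1)·0.000 - (4)·-1.000 - (-2)·2.000) / (8) = 0.875
  x_2 = (-1 - (1.8)·0.875 - (-3)·-1.000 - (3.9)·2.000) / (-11.7) = 1.143
  x_3 = (-3 - (-2)·0.875 - (-1)·1.143 - (4)·2.000) / (8) = -1.013
  x_4 = (5 - (-3.9)·0.875 - (-2)·1.143 - (-2)·-1.013) / (11.9) = 0.729
Iteration 2:
  x_1 = (-1 - (1)·1.143 - (4)·-1.013 - (-2)·0.729) / (8) = 0.421
  x_2 = (-1 - (1.8)·0.421 - (-3)·-1.013 - (3.9)·0.729) / (-11.7) = 0.653
  x_3 = (-3 - (-2)·0.421 - (-1)·0.653 - (4)·0.729) / (8) = -0.553
  x_4 = (5 - (-3.9)·0.421 - (-2)·0.653 - (-2)·-0.553) / (11.9) = 0.575

(0.421, 0.653, -0.553, 0.575)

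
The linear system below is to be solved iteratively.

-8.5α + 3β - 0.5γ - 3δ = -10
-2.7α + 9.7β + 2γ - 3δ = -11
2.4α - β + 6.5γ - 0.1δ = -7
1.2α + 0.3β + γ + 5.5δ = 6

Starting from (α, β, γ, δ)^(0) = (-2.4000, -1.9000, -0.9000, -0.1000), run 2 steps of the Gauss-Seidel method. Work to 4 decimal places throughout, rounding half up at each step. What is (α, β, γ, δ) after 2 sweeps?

(0.5266, -0.3030, -1.2985, 1.2286)

Iteration 1:
  α = (-10 - (3)·-1.9000 - (-0.5)·-0.9000 - (-3)·-0.1000) / (-8.5) = 0.5941
  β = (-11 - (-2.7)·0.5941 - (2)·-0.9000 - (-3)·-0.1000) / (9.7) = -0.8140
  γ = (-7 - (2.4)·0.5941 - (-1)·-0.8140 - (-0.1)·-0.1000) / (6.5) = -1.4231
  δ = (6 - (1.2)·0.5941 - (0.3)·-0.8140 - (1)·-1.4231) / (5.5) = 1.2644
Iteration 2:
  α = (-10 - (3)·-0.8140 - (-0.5)·-1.4231 - (-3)·1.2644) / (-8.5) = 0.5266
  β = (-11 - (-2.7)·0.5266 - (2)·-1.4231 - (-3)·1.2644) / (9.7) = -0.3030
  γ = (-7 - (2.4)·0.5266 - (-1)·-0.3030 - (-0.1)·1.2644) / (6.5) = -1.2985
  δ = (6 - (1.2)·0.5266 - (0.3)·-0.3030 - (1)·-1.2985) / (5.5) = 1.2286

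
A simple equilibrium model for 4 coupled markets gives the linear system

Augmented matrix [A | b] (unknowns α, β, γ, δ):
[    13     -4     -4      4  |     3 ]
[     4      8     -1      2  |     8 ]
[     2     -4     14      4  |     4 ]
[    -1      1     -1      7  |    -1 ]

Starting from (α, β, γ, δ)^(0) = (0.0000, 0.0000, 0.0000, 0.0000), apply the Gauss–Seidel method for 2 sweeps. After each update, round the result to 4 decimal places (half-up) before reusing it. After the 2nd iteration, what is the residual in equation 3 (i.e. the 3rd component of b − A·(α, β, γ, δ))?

Iteration 1:
  α = (3 - (-4)·0.0000 - (-4)·0.0000 - (4)·0.0000) / (13) = 0.2308
  β = (8 - (4)·0.2308 - (-1)·0.0000 - (2)·0.0000) / (8) = 0.8846
  γ = (4 - (2)·0.2308 - (-4)·0.8846 - (4)·0.0000) / (14) = 0.5055
  δ = (-1 - (-1)·0.2308 - (1)·0.8846 - (-1)·0.5055) / (7) = -0.1640
Iteration 2:
  α = (3 - (-4)·0.8846 - (-4)·0.5055 - (4)·-0.1640) / (13) = 0.7090
  β = (8 - (4)·0.7090 - (-1)·0.5055 - (2)·-0.1640) / (8) = 0.7497
  γ = (4 - (2)·0.7090 - (-4)·0.7497 - (4)·-0.1640) / (14) = 0.4455
  δ = (-1 - (-1)·0.7090 - (1)·0.7497 - (-1)·0.4455) / (7) = -0.0850
Residual b − A·x = (-1.0962, -0.2181, -0.3162, -0.0002)

-0.3162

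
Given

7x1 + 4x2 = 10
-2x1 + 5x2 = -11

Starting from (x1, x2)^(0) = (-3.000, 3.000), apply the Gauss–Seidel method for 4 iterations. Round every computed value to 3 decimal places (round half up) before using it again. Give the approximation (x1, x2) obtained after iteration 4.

Iteration 1:
  x1 = (10 - (4)·3.000) / (7) = -0.286
  x2 = (-11 - (-2)·-0.286) / (5) = -2.314
Iteration 2:
  x1 = (10 - (4)·-2.314) / (7) = 2.751
  x2 = (-11 - (-2)·2.751) / (5) = -1.100
Iteration 3:
  x1 = (10 - (4)·-1.100) / (7) = 2.057
  x2 = (-11 - (-2)·2.057) / (5) = -1.377
Iteration 4:
  x1 = (10 - (4)·-1.377) / (7) = 2.215
  x2 = (-11 - (-2)·2.215) / (5) = -1.314

(2.215, -1.314)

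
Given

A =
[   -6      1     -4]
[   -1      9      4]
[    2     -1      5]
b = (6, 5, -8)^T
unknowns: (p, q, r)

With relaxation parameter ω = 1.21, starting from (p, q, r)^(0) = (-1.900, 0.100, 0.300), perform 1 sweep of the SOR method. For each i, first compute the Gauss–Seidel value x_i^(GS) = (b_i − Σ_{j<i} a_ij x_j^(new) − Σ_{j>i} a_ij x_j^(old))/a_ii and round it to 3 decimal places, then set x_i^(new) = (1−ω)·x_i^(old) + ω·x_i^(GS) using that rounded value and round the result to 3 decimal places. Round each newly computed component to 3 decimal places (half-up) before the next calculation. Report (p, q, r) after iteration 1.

(-1.032, 0.352, -1.415)

Iteration 1:
  p: GS value = (6 - (1)·0.100 - (-4)·0.300) / (-6) = -1.183;  p ← (1−ω)·-1.900 + ω·-1.183 = -1.032
  q: GS value = (5 - (-1)·-1.032 - (4)·0.300) / (9) = 0.308;  q ← (1−ω)·0.100 + ω·0.308 = 0.352
  r: GS value = (-8 - (2)·-1.032 - (-1)·0.352) / (5) = -1.117;  r ← (1−ω)·0.300 + ω·-1.117 = -1.415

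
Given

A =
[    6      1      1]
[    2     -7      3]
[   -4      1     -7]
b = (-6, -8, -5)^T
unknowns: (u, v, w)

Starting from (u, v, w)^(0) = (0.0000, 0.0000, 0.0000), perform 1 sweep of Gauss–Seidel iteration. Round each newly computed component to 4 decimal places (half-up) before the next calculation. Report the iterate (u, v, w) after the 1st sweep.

(-1.0000, 0.8571, 1.4082)

Iteration 1:
  u = (-6 - (1)·0.0000 - (1)·0.0000) / (6) = -1.0000
  v = (-8 - (2)·-1.0000 - (3)·0.0000) / (-7) = 0.8571
  w = (-5 - (-4)·-1.0000 - (1)·0.8571) / (-7) = 1.4082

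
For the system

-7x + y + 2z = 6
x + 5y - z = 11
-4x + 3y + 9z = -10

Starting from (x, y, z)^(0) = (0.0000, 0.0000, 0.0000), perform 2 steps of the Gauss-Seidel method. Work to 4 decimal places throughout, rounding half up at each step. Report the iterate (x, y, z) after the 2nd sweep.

Iteration 1:
  x = (6 - (1)·0.0000 - (2)·0.0000) / (-7) = -0.8571
  y = (11 - (1)·-0.8571 - (-1)·0.0000) / (5) = 2.3714
  z = (-10 - (-4)·-0.8571 - (3)·2.3714) / (9) = -2.2825
Iteration 2:
  x = (6 - (1)·2.3714 - (2)·-2.2825) / (-7) = -1.1705
  y = (11 - (1)·-1.1705 - (-1)·-2.2825) / (5) = 1.9776
  z = (-10 - (-4)·-1.1705 - (3)·1.9776) / (9) = -2.2905

(-1.1705, 1.9776, -2.2905)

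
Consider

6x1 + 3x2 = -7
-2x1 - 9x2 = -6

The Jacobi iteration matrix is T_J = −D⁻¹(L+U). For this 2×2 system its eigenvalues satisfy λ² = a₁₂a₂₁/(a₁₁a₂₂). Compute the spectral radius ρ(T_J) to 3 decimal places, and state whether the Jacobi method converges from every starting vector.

a₁₂a₂₁/(a₁₁a₂₂) = (3)·(-2) / ((6)·(-9)) = 0.111111
ρ = √|0.111111| = √0.111111 = 0.333
ρ < 1, so Jacobi converges

0.333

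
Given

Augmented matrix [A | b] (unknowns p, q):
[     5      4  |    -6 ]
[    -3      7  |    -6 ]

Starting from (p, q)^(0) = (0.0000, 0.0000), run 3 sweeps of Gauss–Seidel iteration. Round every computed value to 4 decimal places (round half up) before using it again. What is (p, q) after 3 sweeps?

(-0.4790, -1.0624)

Iteration 1:
  p = (-6 - (4)·0.0000) / (5) = -1.2000
  q = (-6 - (-3)·-1.2000) / (7) = -1.3714
Iteration 2:
  p = (-6 - (4)·-1.3714) / (5) = -0.1029
  q = (-6 - (-3)·-0.1029) / (7) = -0.9012
Iteration 3:
  p = (-6 - (4)·-0.9012) / (5) = -0.4790
  q = (-6 - (-3)·-0.4790) / (7) = -1.0624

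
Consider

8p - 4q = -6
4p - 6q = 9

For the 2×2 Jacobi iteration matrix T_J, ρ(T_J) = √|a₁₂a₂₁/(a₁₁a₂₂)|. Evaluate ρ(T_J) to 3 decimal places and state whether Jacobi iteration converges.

0.577

a₁₂a₂₁/(a₁₁a₂₂) = (-4)·(4) / ((8)·(-6)) = 0.333333
ρ = √|0.333333| = √0.333333 = 0.577
ρ < 1, so Jacobi converges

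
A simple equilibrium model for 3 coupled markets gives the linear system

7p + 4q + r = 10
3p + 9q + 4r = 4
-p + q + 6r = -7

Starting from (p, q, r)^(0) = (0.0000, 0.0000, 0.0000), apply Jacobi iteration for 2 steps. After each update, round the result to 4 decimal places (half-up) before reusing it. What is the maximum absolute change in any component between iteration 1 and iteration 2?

0.1641

Iteration 1:
  p = (10 - (4)·0.0000 - (1)·0.0000) / (7) = 1.4286
  q = (4 - (3)·0.0000 - (4)·0.0000) / (9) = 0.4444
  r = (-7 - (-1)·0.0000 - (1)·0.0000) / (6) = -1.1667
Iteration 2:
  p = (10 - (4)·0.4444 - (1)·-1.1667) / (7) = 1.3413
  q = (4 - (3)·1.4286 - (4)·-1.1667) / (9) = 0.4868
  r = (-7 - (-1)·1.4286 - (1)·0.4444) / (6) = -1.0026
Change: (-0.0873, 0.0424, 0.1641) → max |·| = 0.1641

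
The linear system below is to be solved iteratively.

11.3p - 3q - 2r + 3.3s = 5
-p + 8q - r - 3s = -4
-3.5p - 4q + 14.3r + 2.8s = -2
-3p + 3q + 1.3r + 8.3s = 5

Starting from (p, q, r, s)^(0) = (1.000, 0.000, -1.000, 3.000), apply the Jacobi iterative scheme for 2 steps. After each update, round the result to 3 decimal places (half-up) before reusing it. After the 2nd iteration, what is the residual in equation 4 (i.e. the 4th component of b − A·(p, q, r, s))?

4.756

Iteration 1:
  p = (5 - (-3)·0.000 - (-2)·-1.000 - (3.3)·3.000) / (11.3) = -0.611
  q = (-4 - (-1)·1.000 - (-1)·-1.000 - (-3)·3.000) / (8) = 0.625
  r = (-2 - (-3.5)·1.000 - (-4)·0.000 - (2.8)·3.000) / (14.3) = -0.483
  s = (5 - (-3)·1.000 - (3)·0.000 - (1.3)·-1.000) / (8.3) = 1.120
Iteration 2:
  p = (5 - (-3)·0.625 - (-2)·-0.483 - (3.3)·1.120) / (11.3) = 0.196
  q = (-4 - (-1)·-0.611 - (-1)·-0.483 - (-3)·1.120) / (8) = -0.217
  r = (-2 - (-3.5)·-0.611 - (-4)·0.625 - (2.8)·1.120) / (14.3) = -0.334
  s = (5 - (-3)·-0.611 - (3)·0.625 - (1.3)·-0.483) / (8.3) = 0.231
Residual b − A·x = (0.704, -1.709, 1.947, 4.756)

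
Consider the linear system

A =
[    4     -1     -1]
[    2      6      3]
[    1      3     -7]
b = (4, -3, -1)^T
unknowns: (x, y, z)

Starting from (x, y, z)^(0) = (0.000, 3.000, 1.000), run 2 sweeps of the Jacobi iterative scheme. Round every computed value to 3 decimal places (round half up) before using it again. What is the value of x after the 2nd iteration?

1.107

Iteration 1:
  x = (4 - (-1)·3.000 - (-1)·1.000) / (4) = 2.000
  y = (-3 - (2)·0.000 - (3)·1.000) / (6) = -1.000
  z = (-1 - (1)·0.000 - (3)·3.000) / (-7) = 1.429
Iteration 2:
  x = (4 - (-1)·-1.000 - (-1)·1.429) / (4) = 1.107
  y = (-3 - (2)·2.000 - (3)·1.429) / (6) = -1.881
  z = (-1 - (1)·2.000 - (3)·-1.000) / (-7) = 0.000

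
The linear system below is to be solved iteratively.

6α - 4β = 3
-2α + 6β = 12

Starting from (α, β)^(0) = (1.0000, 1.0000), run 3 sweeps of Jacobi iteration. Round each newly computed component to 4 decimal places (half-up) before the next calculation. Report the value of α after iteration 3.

Iteration 1:
  α = (3 - (-4)·1.0000) / (6) = 1.1667
  β = (12 - (-2)·1.0000) / (6) = 2.3333
Iteration 2:
  α = (3 - (-4)·2.3333) / (6) = 2.0555
  β = (12 - (-2)·1.1667) / (6) = 2.3889
Iteration 3:
  α = (3 - (-4)·2.3889) / (6) = 2.0926
  β = (12 - (-2)·2.0555) / (6) = 2.6852

2.0926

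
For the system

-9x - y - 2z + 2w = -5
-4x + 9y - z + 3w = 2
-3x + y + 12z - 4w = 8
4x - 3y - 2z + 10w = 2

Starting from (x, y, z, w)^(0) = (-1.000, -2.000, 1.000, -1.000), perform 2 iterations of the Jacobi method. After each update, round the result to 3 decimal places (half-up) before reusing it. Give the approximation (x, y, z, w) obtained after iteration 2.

(0.520, 0.331, 0.798, 0.183)

Iteration 1:
  x = (-5 - (-1)·-2.000 - (-2)·1.000 - (2)·-1.000) / (-9) = 0.333
  y = (2 - (-4)·-1.000 - (-1)·1.000 - (3)·-1.000) / (9) = 0.222
  z = (8 - (-3)·-1.000 - (1)·-2.000 - (-4)·-1.000) / (12) = 0.250
  w = (2 - (4)·-1.000 - (-3)·-2.000 - (-2)·1.000) / (10) = 0.200
Iteration 2:
  x = (-5 - (-1)·0.222 - (-2)·0.250 - (2)·0.200) / (-9) = 0.520
  y = (2 - (-4)·0.333 - (-1)·0.250 - (3)·0.200) / (9) = 0.331
  z = (8 - (-3)·0.333 - (1)·0.222 - (-4)·0.200) / (12) = 0.798
  w = (2 - (4)·0.333 - (-3)·0.222 - (-2)·0.250) / (10) = 0.183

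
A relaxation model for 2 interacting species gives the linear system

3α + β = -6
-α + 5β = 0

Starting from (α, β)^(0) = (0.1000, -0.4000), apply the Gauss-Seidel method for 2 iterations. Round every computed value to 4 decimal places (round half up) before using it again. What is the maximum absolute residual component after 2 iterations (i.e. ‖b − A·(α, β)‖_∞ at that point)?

Iteration 1:
  α = (-6 - (1)·-0.4000) / (3) = -1.8667
  β = (0 - (-1)·-1.8667) / (5) = -0.3733
Iteration 2:
  α = (-6 - (1)·-0.3733) / (3) = -1.8756
  β = (0 - (-1)·-1.8756) / (5) = -0.3751
Residual b − A·x = (0.0019, -0.0001); ∞-norm = 0.0019

0.0019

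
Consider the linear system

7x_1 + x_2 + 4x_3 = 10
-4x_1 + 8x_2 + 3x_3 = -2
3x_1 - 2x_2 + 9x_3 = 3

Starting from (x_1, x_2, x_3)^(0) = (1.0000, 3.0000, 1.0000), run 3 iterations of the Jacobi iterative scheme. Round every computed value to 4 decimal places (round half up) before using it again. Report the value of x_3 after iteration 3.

-0.0853

Iteration 1:
  x_1 = (10 - (1)·3.0000 - (4)·1.0000) / (7) = 0.4286
  x_2 = (-2 - (-4)·1.0000 - (3)·1.0000) / (8) = -0.1250
  x_3 = (3 - (3)·1.0000 - (-2)·3.0000) / (9) = 0.6667
Iteration 2:
  x_1 = (10 - (1)·-0.1250 - (4)·0.6667) / (7) = 1.0655
  x_2 = (-2 - (-4)·0.4286 - (3)·0.6667) / (8) = -0.2857
  x_3 = (3 - (3)·0.4286 - (-2)·-0.1250) / (9) = 0.1627
Iteration 3:
  x_1 = (10 - (1)·-0.2857 - (4)·0.1627) / (7) = 1.3764
  x_2 = (-2 - (-4)·1.0655 - (3)·0.1627) / (8) = 0.2217
  x_3 = (3 - (3)·1.0655 - (-2)·-0.2857) / (9) = -0.0853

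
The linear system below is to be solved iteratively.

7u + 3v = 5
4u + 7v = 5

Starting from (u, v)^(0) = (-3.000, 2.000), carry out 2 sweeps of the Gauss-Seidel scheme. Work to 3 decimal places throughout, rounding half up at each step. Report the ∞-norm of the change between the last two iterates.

0.516

Iteration 1:
  u = (5 - (3)·2.000) / (7) = -0.143
  v = (5 - (4)·-0.143) / (7) = 0.796
Iteration 2:
  u = (5 - (3)·0.796) / (7) = 0.373
  v = (5 - (4)·0.373) / (7) = 0.501
Change: (0.516, -0.295) → max |·| = 0.516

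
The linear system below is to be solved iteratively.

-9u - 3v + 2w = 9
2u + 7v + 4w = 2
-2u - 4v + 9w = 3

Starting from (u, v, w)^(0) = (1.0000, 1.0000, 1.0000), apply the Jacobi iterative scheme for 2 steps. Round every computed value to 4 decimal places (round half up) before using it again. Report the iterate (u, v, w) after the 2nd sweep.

Iteration 1:
  u = (9 - (-3)·1.0000 - (2)·1.0000) / (-9) = -1.1111
  v = (2 - (2)·1.0000 - (4)·1.0000) / (7) = -0.5714
  w = (3 - (-2)·1.0000 - (-4)·1.0000) / (9) = 1.0000
Iteration 2:
  u = (9 - (-3)·-0.5714 - (2)·1.0000) / (-9) = -0.5873
  v = (2 - (2)·-1.1111 - (4)·1.0000) / (7) = 0.0317
  w = (3 - (-2)·-1.1111 - (-4)·-0.5714) / (9) = -0.1675

(-0.5873, 0.0317, -0.1675)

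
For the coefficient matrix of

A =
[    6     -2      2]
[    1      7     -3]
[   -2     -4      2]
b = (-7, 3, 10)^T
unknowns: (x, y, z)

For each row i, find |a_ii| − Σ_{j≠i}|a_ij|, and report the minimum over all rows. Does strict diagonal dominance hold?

-4

row 1: |6| − (2+2) = 2
row 2: |7| − (1+3) = 3
row 3: |2| − (2+4) = -4
minimum over rows = -4 → not strictly diagonally dominant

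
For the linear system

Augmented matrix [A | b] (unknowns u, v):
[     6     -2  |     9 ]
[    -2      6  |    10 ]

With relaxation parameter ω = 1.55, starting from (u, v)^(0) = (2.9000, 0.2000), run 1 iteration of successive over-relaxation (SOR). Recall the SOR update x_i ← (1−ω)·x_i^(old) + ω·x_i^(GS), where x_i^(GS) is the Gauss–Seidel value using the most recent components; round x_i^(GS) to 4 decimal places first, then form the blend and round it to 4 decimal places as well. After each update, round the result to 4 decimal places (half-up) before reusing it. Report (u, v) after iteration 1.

(0.8334, 2.9040)

Iteration 1:
  u: GS value = (9 - (-2)·0.2000) / (6) = 1.5667;  u ← (1−ω)·2.9000 + ω·1.5667 = 0.8334
  v: GS value = (10 - (-2)·0.8334) / (6) = 1.9445;  v ← (1−ω)·0.2000 + ω·1.9445 = 2.9040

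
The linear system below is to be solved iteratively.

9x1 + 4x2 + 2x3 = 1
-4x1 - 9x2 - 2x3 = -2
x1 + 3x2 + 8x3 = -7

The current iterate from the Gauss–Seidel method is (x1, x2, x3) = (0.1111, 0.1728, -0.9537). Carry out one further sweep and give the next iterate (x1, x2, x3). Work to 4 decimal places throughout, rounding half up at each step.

(0.2462, 0.3247, -1.0275)

One sweep:
  x1 = (1 - (4)·0.1728 - (2)·-0.9537) / (9) = 0.2462
  x2 = (-2 - (-4)·0.2462 - (-2)·-0.9537) / (-9) = 0.3247
  x3 = (-7 - (1)·0.2462 - (3)·0.3247) / (8) = -1.0275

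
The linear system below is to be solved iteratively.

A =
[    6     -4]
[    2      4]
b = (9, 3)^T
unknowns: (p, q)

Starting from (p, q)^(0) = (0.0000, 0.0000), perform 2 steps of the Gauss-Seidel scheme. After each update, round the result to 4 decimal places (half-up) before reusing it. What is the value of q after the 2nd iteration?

0.0000

Iteration 1:
  p = (9 - (-4)·0.0000) / (6) = 1.5000
  q = (3 - (2)·1.5000) / (4) = 0.0000
Iteration 2:
  p = (9 - (-4)·0.0000) / (6) = 1.5000
  q = (3 - (2)·1.5000) / (4) = 0.0000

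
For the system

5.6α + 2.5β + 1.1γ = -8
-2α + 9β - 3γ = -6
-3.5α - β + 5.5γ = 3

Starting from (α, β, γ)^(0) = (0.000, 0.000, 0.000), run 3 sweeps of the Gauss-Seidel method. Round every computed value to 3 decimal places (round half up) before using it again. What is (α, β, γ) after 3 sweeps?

Iteration 1:
  α = (-8 - (2.5)·0.000 - (1.1)·0.000) / (5.6) = -1.429
  β = (-6 - (-2)·-1.429 - (-3)·0.000) / (9) = -0.984
  γ = (3 - (-3.5)·-1.429 - (-1)·-0.984) / (5.5) = -0.543
Iteration 2:
  α = (-8 - (2.5)·-0.984 - (1.1)·-0.543) / (5.6) = -0.883
  β = (-6 - (-2)·-0.883 - (-3)·-0.543) / (9) = -1.044
  γ = (3 - (-3.5)·-0.883 - (-1)·-1.044) / (5.5) = -0.206
Iteration 3:
  α = (-8 - (2.5)·-1.044 - (1.1)·-0.206) / (5.6) = -0.922
  β = (-6 - (-2)·-0.922 - (-3)·-0.206) / (9) = -0.940
  γ = (3 - (-3.5)·-0.922 - (-1)·-0.940) / (5.5) = -0.212

(-0.922, -0.940, -0.212)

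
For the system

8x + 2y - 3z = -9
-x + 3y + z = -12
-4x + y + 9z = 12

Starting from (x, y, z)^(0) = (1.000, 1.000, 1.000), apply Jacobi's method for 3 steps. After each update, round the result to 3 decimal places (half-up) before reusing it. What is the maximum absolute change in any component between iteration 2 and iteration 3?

0.766

Iteration 1:
  x = (-9 - (2)·1.000 - (-3)·1.000) / (8) = -1.000
  y = (-12 - (-1)·1.000 - (1)·1.000) / (3) = -4.000
  z = (12 - (-4)·1.000 - (1)·1.000) / (9) = 1.667
Iteration 2:
  x = (-9 - (2)·-4.000 - (-3)·1.667) / (8) = 0.500
  y = (-12 - (-1)·-1.000 - (1)·1.667) / (3) = -4.889
  z = (12 - (-4)·-1.000 - (1)·-4.000) / (9) = 1.333
Iteration 3:
  x = (-9 - (2)·-4.889 - (-3)·1.333) / (8) = 0.597
  y = (-12 - (-1)·0.500 - (1)·1.333) / (3) = -4.278
  z = (12 - (-4)·0.500 - (1)·-4.889) / (9) = 2.099
Change: (0.097, 0.611, 0.766) → max |·| = 0.766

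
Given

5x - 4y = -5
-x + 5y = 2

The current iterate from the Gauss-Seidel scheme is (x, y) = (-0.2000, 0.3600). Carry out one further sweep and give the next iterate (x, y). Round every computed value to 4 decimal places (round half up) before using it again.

One sweep:
  x = (-5 - (-4)·0.3600) / (5) = -0.7120
  y = (2 - (-1)·-0.7120) / (5) = 0.2576

(-0.7120, 0.2576)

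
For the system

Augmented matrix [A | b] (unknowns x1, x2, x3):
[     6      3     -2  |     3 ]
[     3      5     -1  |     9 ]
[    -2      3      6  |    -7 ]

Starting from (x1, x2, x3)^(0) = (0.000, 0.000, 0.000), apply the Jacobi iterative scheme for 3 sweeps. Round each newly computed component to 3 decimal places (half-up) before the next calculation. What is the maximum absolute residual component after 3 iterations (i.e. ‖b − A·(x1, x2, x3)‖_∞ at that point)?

Iteration 1:
  x1 = (3 - (3)·0.000 - (-2)·0.000) / (6) = 0.500
  x2 = (9 - (3)·0.000 - (-1)·0.000) / (5) = 1.800
  x3 = (-7 - (-2)·0.000 - (3)·0.000) / (6) = -1.167
Iteration 2:
  x1 = (3 - (3)·1.800 - (-2)·-1.167) / (6) = -0.789
  x2 = (9 - (3)·0.500 - (-1)·-1.167) / (5) = 1.267
  x3 = (-7 - (-2)·0.500 - (3)·1.800) / (6) = -1.900
Iteration 3:
  x1 = (3 - (3)·1.267 - (-2)·-1.900) / (6) = -0.767
  x2 = (9 - (3)·-0.789 - (-1)·-1.900) / (5) = 1.893
  x3 = (-7 - (-2)·-0.789 - (3)·1.267) / (6) = -2.063
Residual b − A·x = (-2.203, -0.227, -1.835); ∞-norm = 2.203

2.203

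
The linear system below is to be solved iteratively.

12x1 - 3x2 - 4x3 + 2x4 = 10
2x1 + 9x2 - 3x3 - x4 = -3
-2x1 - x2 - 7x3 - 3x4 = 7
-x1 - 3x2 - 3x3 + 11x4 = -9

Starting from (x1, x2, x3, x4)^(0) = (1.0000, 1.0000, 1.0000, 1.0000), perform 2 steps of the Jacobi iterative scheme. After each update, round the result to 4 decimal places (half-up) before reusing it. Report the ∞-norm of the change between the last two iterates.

Iteration 1:
  x1 = (10 - (-3)·1.0000 - (-4)·1.0000 - (2)·1.0000) / (12) = 1.2500
  x2 = (-3 - (2)·1.0000 - (-3)·1.0000 - (-1)·1.0000) / (9) = -0.1111
  x3 = (7 - (-2)·1.0000 - (-1)·1.0000 - (-3)·1.0000) / (-7) = -1.8571
  x4 = (-9 - (-1)·1.0000 - (-3)·1.0000 - (-3)·1.0000) / (11) = -0.1818
Iteration 2:
  x1 = (10 - (-3)·-0.1111 - (-4)·-1.8571 - (2)·-0.1818) / (12) = 0.2168
  x2 = (-3 - (2)·1.2500 - (-3)·-1.8571 - (-1)·-0.1818) / (9) = -1.2503
  x3 = (7 - (-2)·1.2500 - (-1)·-0.1111 - (-3)·-0.1818) / (-7) = -1.2634
  x4 = (-9 - (-1)·1.2500 - (-3)·-0.1111 - (-3)·-1.8571) / (11) = -1.2413
Change: (-1.0332, -1.1392, 0.5937, -1.0595) → max |·| = 1.1392

1.1392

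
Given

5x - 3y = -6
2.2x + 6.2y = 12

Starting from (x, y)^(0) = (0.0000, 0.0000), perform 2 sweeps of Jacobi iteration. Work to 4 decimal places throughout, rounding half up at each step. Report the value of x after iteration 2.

Iteration 1:
  x = (-6 - (-3)·0.0000) / (5) = -1.2000
  y = (12 - (2.2)·0.0000) / (6.2) = 1.9355
Iteration 2:
  x = (-6 - (-3)·1.9355) / (5) = -0.0387
  y = (12 - (2.2)·-1.2000) / (6.2) = 2.3613

-0.0387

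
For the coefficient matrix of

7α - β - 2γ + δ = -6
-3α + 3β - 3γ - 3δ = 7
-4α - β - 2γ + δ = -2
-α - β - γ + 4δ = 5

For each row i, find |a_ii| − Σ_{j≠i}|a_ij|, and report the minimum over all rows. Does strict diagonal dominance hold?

-6

row 1: |7| − (1+2+1) = 3
row 2: |3| − (3+3+3) = -6
row 3: |-2| − (4+1+1) = -4
row 4: |4| − (1+1+1) = 1
minimum over rows = -6 → not strictly diagonally dominant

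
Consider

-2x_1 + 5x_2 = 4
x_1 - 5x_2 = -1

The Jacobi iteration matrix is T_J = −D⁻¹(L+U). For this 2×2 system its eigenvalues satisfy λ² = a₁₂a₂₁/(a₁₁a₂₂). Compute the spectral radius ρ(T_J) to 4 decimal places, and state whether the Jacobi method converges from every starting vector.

a₁₂a₂₁/(a₁₁a₂₂) = (5)·(1) / ((-2)·(-5)) = 0.500000
ρ = √|0.500000| = √0.500000 = 0.7071
ρ < 1, so Jacobi converges

0.7071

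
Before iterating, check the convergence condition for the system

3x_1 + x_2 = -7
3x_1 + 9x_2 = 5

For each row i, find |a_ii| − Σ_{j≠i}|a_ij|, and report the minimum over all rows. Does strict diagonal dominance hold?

row 1: |3| − (1) = 2
row 2: |9| − (3) = 6
minimum over rows = 2 → strictly diagonally dominant (convergence guaranteed)

2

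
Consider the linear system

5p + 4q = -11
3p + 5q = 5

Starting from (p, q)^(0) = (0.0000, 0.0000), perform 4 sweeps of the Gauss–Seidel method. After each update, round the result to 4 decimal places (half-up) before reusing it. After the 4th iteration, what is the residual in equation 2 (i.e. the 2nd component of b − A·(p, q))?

0.0000

Iteration 1:
  p = (-11 - (4)·0.0000) / (5) = -2.2000
  q = (5 - (3)·-2.2000) / (5) = 2.3200
Iteration 2:
  p = (-11 - (4)·2.3200) / (5) = -4.0560
  q = (5 - (3)·-4.0560) / (5) = 3.4336
Iteration 3:
  p = (-11 - (4)·3.4336) / (5) = -4.9469
  q = (5 - (3)·-4.9469) / (5) = 3.9681
Iteration 4:
  p = (-11 - (4)·3.9681) / (5) = -5.3745
  q = (5 - (3)·-5.3745) / (5) = 4.2247
Residual b − A·x = (-1.0263, 0.0000)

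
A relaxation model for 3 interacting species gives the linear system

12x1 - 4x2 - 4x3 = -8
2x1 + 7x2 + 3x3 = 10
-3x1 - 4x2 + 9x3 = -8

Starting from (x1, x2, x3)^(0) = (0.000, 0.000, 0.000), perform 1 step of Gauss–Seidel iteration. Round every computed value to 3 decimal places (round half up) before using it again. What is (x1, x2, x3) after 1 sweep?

Iteration 1:
  x1 = (-8 - (-4)·0.000 - (-4)·0.000) / (12) = -0.667
  x2 = (10 - (2)·-0.667 - (3)·0.000) / (7) = 1.619
  x3 = (-8 - (-3)·-0.667 - (-4)·1.619) / (9) = -0.392

(-0.667, 1.619, -0.392)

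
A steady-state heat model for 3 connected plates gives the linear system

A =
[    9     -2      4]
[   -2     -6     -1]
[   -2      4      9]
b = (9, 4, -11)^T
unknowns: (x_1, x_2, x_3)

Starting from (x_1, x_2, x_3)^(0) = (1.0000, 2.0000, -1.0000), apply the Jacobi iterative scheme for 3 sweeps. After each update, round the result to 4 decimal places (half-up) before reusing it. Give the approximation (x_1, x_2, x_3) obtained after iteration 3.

(0.9739, -1.1461, -0.4184)

Iteration 1:
  x_1 = (9 - (-2)·2.0000 - (4)·-1.0000) / (9) = 1.8889
  x_2 = (4 - (-2)·1.0000 - (-1)·-1.0000) / (-6) = -0.8333
  x_3 = (-11 - (-2)·1.0000 - (4)·2.0000) / (9) = -1.8889
Iteration 2:
  x_1 = (9 - (-2)·-0.8333 - (4)·-1.8889) / (9) = 1.6543
  x_2 = (4 - (-2)·1.8889 - (-1)·-1.8889) / (-6) = -0.9815
  x_3 = (-11 - (-2)·1.8889 - (4)·-0.8333) / (9) = -0.4321
Iteration 3:
  x_1 = (9 - (-2)·-0.9815 - (4)·-0.4321) / (9) = 0.9739
  x_2 = (4 - (-2)·1.6543 - (-1)·-0.4321) / (-6) = -1.1461
  x_3 = (-11 - (-2)·1.6543 - (4)·-0.9815) / (9) = -0.4184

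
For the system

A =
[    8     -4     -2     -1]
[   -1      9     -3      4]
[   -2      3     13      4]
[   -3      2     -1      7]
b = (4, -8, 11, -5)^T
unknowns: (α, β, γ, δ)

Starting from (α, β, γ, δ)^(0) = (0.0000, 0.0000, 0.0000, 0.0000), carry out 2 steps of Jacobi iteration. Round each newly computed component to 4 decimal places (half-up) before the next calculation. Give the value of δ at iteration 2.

-0.1251

Iteration 1:
  α = (4 - (-4)·0.0000 - (-2)·0.0000 - (-1)·0.0000) / (8) = 0.5000
  β = (-8 - (-1)·0.0000 - (-3)·0.0000 - (4)·0.0000) / (9) = -0.8889
  γ = (11 - (-2)·0.0000 - (3)·0.0000 - (4)·0.0000) / (13) = 0.8462
  δ = (-5 - (-3)·0.0000 - (2)·0.0000 - (-1)·0.0000) / (7) = -0.7143
Iteration 2:
  α = (4 - (-4)·-0.8889 - (-2)·0.8462 - (-1)·-0.7143) / (8) = 0.1778
  β = (-8 - (-1)·0.5000 - (-3)·0.8462 - (4)·-0.7143) / (9) = -0.2338
  γ = (11 - (-2)·0.5000 - (3)·-0.8889 - (4)·-0.7143) / (13) = 1.3480
  δ = (-5 - (-3)·0.5000 - (2)·-0.8889 - (-1)·0.8462) / (7) = -0.1251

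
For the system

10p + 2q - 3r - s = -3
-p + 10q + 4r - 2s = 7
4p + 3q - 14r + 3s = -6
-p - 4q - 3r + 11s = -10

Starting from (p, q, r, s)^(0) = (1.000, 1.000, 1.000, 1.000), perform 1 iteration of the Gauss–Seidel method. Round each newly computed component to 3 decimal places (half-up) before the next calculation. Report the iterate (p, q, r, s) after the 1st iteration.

(-0.100, 0.490, 0.719, -0.544)

Iteration 1:
  p = (-3 - (2)·1.000 - (-3)·1.000 - (-1)·1.000) / (10) = -0.100
  q = (7 - (-1)·-0.100 - (4)·1.000 - (-2)·1.000) / (10) = 0.490
  r = (-6 - (4)·-0.100 - (3)·0.490 - (3)·1.000) / (-14) = 0.719
  s = (-10 - (-1)·-0.100 - (-4)·0.490 - (-3)·0.719) / (11) = -0.544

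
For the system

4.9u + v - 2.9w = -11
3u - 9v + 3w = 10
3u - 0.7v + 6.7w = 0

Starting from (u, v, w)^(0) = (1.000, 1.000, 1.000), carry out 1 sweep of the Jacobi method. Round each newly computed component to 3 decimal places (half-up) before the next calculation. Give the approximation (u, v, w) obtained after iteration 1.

(-1.857, -0.444, -0.343)

Iteration 1:
  u = (-11 - (1)·1.000 - (-2.9)·1.000) / (4.9) = -1.857
  v = (10 - (3)·1.000 - (3)·1.000) / (-9) = -0.444
  w = (0 - (3)·1.000 - (-0.7)·1.000) / (6.7) = -0.343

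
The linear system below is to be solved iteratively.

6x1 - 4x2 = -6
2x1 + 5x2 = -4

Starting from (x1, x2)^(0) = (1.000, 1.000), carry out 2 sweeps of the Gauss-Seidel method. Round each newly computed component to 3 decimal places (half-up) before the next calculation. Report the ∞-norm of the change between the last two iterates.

Iteration 1:
  x1 = (-6 - (-4)·1.000) / (6) = -0.333
  x2 = (-4 - (2)·-0.333) / (5) = -0.667
Iteration 2:
  x1 = (-6 - (-4)·-0.667) / (6) = -1.445
  x2 = (-4 - (2)·-1.445) / (5) = -0.222
Change: (-1.112, 0.445) → max |·| = 1.112

1.112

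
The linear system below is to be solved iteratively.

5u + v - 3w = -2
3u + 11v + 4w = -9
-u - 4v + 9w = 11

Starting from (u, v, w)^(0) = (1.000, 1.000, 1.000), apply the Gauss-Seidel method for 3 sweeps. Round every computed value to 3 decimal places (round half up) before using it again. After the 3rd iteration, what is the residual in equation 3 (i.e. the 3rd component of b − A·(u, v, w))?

Iteration 1:
  u = (-2 - (1)·1.000 - (-3)·1.000) / (5) = 0.000
  v = (-9 - (3)·0.000 - (4)·1.000) / (11) = -1.182
  w = (11 - (-1)·0.000 - (-4)·-1.182) / (9) = 0.697
Iteration 2:
  u = (-2 - (1)·-1.182 - (-3)·0.697) / (5) = 0.255
  v = (-9 - (3)·0.255 - (4)·0.697) / (11) = -1.141
  w = (11 - (-1)·0.255 - (-4)·-1.141) / (9) = 0.743
Iteration 3:
  u = (-2 - (1)·-1.141 - (-3)·0.743) / (5) = 0.274
  v = (-9 - (3)·0.274 - (4)·0.743) / (11) = -1.163
  w = (11 - (-1)·0.274 - (-4)·-1.163) / (9) = 0.736
Residual b − A·x = (0.001, 0.027, -0.002)

-0.002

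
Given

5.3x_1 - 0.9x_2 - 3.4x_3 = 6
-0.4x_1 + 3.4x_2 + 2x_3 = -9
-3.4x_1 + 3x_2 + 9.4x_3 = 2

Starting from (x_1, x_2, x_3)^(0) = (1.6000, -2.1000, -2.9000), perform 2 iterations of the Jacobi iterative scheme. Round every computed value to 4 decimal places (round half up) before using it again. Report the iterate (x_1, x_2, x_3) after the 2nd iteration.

Iteration 1:
  x_1 = (6 - (-0.9)·-2.1000 - (-3.4)·-2.9000) / (5.3) = -1.0849
  x_2 = (-9 - (-0.4)·1.6000 - (2)·-2.9000) / (3.4) = -0.7529
  x_3 = (2 - (-3.4)·1.6000 - (3)·-2.1000) / (9.4) = 1.4617
Iteration 2:
  x_1 = (6 - (-0.9)·-0.7529 - (-3.4)·1.4617) / (5.3) = 1.9419
  x_2 = (-9 - (-0.4)·-1.0849 - (2)·1.4617) / (3.4) = -3.6345
  x_3 = (2 - (-3.4)·-1.0849 - (3)·-0.7529) / (9.4) = 0.0606

(1.9419, -3.6345, 0.0606)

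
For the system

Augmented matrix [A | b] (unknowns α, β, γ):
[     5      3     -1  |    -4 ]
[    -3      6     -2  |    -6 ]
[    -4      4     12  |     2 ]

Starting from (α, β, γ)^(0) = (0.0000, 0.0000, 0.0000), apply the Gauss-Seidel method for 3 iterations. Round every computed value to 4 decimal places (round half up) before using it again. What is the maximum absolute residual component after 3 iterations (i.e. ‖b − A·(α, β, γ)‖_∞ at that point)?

0.3096

Iteration 1:
  α = (-4 - (3)·0.0000 - (-1)·0.0000) / (5) = -0.8000
  β = (-6 - (-3)·-0.8000 - (-2)·0.0000) / (6) = -1.4000
  γ = (2 - (-4)·-0.8000 - (4)·-1.4000) / (12) = 0.3667
Iteration 2:
  α = (-4 - (3)·-1.4000 - (-1)·0.3667) / (5) = 0.1133
  β = (-6 - (-3)·0.1133 - (-2)·0.3667) / (6) = -0.8211
  γ = (2 - (-4)·0.1133 - (4)·-0.8211) / (12) = 0.4781
Iteration 3:
  α = (-4 - (3)·-0.8211 - (-1)·0.4781) / (5) = -0.2117
  β = (-6 - (-3)·-0.2117 - (-2)·0.4781) / (6) = -0.9465
  γ = (2 - (-4)·-0.2117 - (4)·-0.9465) / (12) = 0.4116
Residual b − A·x = (0.3096, -0.1329, 0.0000); ∞-norm = 0.3096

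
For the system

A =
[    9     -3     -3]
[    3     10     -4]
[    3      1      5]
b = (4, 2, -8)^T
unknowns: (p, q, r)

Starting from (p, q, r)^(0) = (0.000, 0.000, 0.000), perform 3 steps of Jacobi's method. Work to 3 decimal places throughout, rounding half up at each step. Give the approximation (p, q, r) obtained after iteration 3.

(-0.382, -0.556, -1.472)

Iteration 1:
  p = (4 - (-3)·0.000 - (-3)·0.000) / (9) = 0.444
  q = (2 - (3)·0.000 - (-4)·0.000) / (10) = 0.200
  r = (-8 - (3)·0.000 - (1)·0.000) / (5) = -1.600
Iteration 2:
  p = (4 - (-3)·0.200 - (-3)·-1.600) / (9) = -0.022
  q = (2 - (3)·0.444 - (-4)·-1.600) / (10) = -0.573
  r = (-8 - (3)·0.444 - (1)·0.200) / (5) = -1.906
Iteration 3:
  p = (4 - (-3)·-0.573 - (-3)·-1.906) / (9) = -0.382
  q = (2 - (3)·-0.022 - (-4)·-1.906) / (10) = -0.556
  r = (-8 - (3)·-0.022 - (1)·-0.573) / (5) = -1.472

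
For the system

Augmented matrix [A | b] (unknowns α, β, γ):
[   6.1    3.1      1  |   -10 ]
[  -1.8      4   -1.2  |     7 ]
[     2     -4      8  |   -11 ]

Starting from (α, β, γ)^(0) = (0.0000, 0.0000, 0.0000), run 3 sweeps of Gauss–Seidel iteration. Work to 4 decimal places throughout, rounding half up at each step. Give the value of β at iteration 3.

0.7405

Iteration 1:
  α = (-10 - (3.1)·0.0000 - (1)·0.0000) / (6.1) = -1.6393
  β = (7 - (-1.8)·-1.6393 - (-1.2)·0.0000) / (4) = 1.0123
  γ = (-11 - (2)·-1.6393 - (-4)·1.0123) / (8) = -0.4590
Iteration 2:
  α = (-10 - (3.1)·1.0123 - (1)·-0.4590) / (6.1) = -2.0785
  β = (7 - (-1.8)·-2.0785 - (-1.2)·-0.4590) / (4) = 0.6770
  γ = (-11 - (2)·-2.0785 - (-4)·0.6770) / (8) = -0.5169
Iteration 3:
  α = (-10 - (3.1)·0.6770 - (1)·-0.5169) / (6.1) = -1.8987
  β = (7 - (-1.8)·-1.8987 - (-1.2)·-0.5169) / (4) = 0.7405
  γ = (-11 - (2)·-1.8987 - (-4)·0.7405) / (8) = -0.5301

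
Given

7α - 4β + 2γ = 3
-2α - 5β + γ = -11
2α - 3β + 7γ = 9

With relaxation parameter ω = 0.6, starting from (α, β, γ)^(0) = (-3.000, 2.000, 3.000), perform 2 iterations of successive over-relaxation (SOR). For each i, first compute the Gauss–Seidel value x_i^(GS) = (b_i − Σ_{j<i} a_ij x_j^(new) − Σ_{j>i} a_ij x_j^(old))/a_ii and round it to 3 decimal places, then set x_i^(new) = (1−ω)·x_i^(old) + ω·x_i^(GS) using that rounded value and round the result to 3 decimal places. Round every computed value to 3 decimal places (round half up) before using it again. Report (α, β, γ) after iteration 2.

(0.384, 2.628, 2.497)

Iteration 1:
  α: GS value = (3 - (-4)·2.000 - (2)·3.000) / (7) = 0.714;  α ← (1−ω)·-3.000 + ω·0.714 = -0.772
  β: GS value = (-11 - (-2)·-0.772 - (1)·3.000) / (-5) = 3.109;  β ← (1−ω)·2.000 + ω·3.109 = 2.665
  γ: GS value = (9 - (2)·-0.772 - (-3)·2.665) / (7) = 2.648;  γ ← (1−ω)·3.000 + ω·2.648 = 2.789
Iteration 2:
  α: GS value = (3 - (-4)·2.665 - (2)·2.789) / (7) = 1.155;  α ← (1−ω)·-0.772 + ω·1.155 = 0.384
  β: GS value = (-11 - (-2)·0.384 - (1)·2.789) / (-5) = 2.604;  β ← (1−ω)·2.665 + ω·2.604 = 2.628
  γ: GS value = (9 - (2)·0.384 - (-3)·2.628) / (7) = 2.302;  γ ← (1−ω)·2.789 + ω·2.302 = 2.497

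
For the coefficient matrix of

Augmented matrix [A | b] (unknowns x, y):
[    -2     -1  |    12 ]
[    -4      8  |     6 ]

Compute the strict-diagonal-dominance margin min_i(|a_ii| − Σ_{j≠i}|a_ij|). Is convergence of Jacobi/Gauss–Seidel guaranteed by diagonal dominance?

1

row 1: |-2| − (1) = 1
row 2: |8| − (4) = 4
minimum over rows = 1 → strictly diagonally dominant (convergence guaranteed)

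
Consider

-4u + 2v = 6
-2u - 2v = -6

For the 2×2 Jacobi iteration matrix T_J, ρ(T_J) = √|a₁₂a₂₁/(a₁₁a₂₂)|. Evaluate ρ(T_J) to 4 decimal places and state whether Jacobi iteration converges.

0.7071

a₁₂a₂₁/(a₁₁a₂₂) = (2)·(-2) / ((-4)·(-2)) = -0.500000
ρ = √|-0.500000| = √0.500000 = 0.7071
ρ < 1, so Jacobi converges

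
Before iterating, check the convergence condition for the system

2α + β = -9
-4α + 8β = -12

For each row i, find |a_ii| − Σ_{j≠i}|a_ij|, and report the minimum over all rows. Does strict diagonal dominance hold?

row 1: |2| − (1) = 1
row 2: |8| − (4) = 4
minimum over rows = 1 → strictly diagonally dominant (convergence guaranteed)

1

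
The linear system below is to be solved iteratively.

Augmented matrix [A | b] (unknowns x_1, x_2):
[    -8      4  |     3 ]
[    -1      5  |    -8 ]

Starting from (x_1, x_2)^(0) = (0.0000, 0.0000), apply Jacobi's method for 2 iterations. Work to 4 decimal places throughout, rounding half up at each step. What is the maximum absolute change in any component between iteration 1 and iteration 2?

0.8000

Iteration 1:
  x_1 = (3 - (4)·0.0000) / (-8) = -0.3750
  x_2 = (-8 - (-1)·0.0000) / (5) = -1.6000
Iteration 2:
  x_1 = (3 - (4)·-1.6000) / (-8) = -1.1750
  x_2 = (-8 - (-1)·-0.3750) / (5) = -1.6750
Change: (-0.8000, -0.0750) → max |·| = 0.8000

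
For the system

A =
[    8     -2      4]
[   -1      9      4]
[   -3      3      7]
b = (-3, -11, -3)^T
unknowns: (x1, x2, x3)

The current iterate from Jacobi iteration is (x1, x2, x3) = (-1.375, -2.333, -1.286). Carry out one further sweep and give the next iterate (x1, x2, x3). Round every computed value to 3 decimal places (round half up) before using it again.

One sweep:
  x1 = (-3 - (-2)·-2.333 - (4)·-1.286) / (8) = -0.315
  x2 = (-11 - (-1)·-1.375 - (4)·-1.286) / (9) = -0.803
  x3 = (-3 - (-3)·-1.375 - (3)·-2.333) / (7) = -0.018

(-0.315, -0.803, -0.018)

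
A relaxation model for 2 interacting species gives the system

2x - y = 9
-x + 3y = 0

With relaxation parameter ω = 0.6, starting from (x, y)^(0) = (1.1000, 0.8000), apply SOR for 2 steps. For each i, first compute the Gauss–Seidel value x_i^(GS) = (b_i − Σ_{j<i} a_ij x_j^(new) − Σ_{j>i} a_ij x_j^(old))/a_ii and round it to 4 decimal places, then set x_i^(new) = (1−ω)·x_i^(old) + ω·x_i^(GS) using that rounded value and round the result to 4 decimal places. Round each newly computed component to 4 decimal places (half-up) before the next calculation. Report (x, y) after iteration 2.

Iteration 1:
  x: GS value = (9 - (-1)·0.8000) / (2) = 4.9000;  x ← (1−ω)·1.1000 + ω·4.9000 = 3.3800
  y: GS value = (0 - (-1)·3.3800) / (3) = 1.1267;  y ← (1−ω)·0.8000 + ω·1.1267 = 0.9960
Iteration 2:
  x: GS value = (9 - (-1)·0.9960) / (2) = 4.9980;  x ← (1−ω)·3.3800 + ω·4.9980 = 4.3508
  y: GS value = (0 - (-1)·4.3508) / (3) = 1.4503;  y ← (1−ω)·0.9960 + ω·1.4503 = 1.2686

(4.3508, 1.2686)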